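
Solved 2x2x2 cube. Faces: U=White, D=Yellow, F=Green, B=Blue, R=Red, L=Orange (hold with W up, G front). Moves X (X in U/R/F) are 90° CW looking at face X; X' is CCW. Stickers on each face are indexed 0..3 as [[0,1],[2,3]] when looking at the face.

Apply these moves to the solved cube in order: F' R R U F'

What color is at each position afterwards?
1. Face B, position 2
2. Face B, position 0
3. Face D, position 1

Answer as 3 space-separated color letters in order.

Answer: G O W

Derivation:
After move 1 (F'): F=GGGG U=WWRR R=YRYR D=OOYY L=OWOW
After move 2 (R): R=YYRR U=WGRG F=GOGY D=OBYB B=RBWB
After move 3 (R): R=RYRY U=WORY F=GBGB D=OWYR B=GBGB
After move 4 (U): U=RWYO F=RYGB R=GBRY B=OWGB L=GBOW
After move 5 (F'): F=YBRG U=RWGR R=WBOY D=BWYR L=GOOY
Query 1: B[2] = G
Query 2: B[0] = O
Query 3: D[1] = W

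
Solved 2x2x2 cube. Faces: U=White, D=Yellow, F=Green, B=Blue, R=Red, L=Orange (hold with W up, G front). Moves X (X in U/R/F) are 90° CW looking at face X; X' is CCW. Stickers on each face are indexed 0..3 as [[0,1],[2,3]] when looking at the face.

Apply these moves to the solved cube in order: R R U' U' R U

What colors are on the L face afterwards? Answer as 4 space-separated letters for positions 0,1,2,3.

Answer: G W O O

Derivation:
After move 1 (R): R=RRRR U=WGWG F=GYGY D=YBYB B=WBWB
After move 2 (R): R=RRRR U=WYWY F=GBGB D=YWYW B=GBGB
After move 3 (U'): U=YYWW F=OOGB R=GBRR B=RRGB L=GBOO
After move 4 (U'): U=YWYW F=GBGB R=OORR B=GBGB L=RROO
After move 5 (R): R=RORO U=YBYB F=GWGW D=YGYG B=WBWB
After move 6 (U): U=YYBB F=ROGW R=WBRO B=RRWB L=GWOO
Query: L face = GWOO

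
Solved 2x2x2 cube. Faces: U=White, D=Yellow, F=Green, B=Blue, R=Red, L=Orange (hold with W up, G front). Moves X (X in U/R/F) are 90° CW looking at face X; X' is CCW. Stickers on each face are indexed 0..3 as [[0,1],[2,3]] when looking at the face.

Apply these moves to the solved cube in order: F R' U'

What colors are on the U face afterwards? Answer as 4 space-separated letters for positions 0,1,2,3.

After move 1 (F): F=GGGG U=WWOO R=WRWR D=RRYY L=OYOY
After move 2 (R'): R=RRWW U=WBOB F=GWGO D=RGYG B=YBRB
After move 3 (U'): U=BBWO F=OYGO R=GWWW B=RRRB L=YBOY
Query: U face = BBWO

Answer: B B W O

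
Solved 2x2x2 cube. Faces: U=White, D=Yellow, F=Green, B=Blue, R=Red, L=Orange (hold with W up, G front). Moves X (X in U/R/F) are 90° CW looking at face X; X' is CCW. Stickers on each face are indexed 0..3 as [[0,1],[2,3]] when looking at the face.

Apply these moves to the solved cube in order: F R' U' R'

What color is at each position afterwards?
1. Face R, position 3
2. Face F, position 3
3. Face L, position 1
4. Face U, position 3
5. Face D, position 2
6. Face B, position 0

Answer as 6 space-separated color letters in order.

Answer: W O B R Y G

Derivation:
After move 1 (F): F=GGGG U=WWOO R=WRWR D=RRYY L=OYOY
After move 2 (R'): R=RRWW U=WBOB F=GWGO D=RGYG B=YBRB
After move 3 (U'): U=BBWO F=OYGO R=GWWW B=RRRB L=YBOY
After move 4 (R'): R=WWGW U=BRWR F=OBGO D=RYYO B=GRGB
Query 1: R[3] = W
Query 2: F[3] = O
Query 3: L[1] = B
Query 4: U[3] = R
Query 5: D[2] = Y
Query 6: B[0] = G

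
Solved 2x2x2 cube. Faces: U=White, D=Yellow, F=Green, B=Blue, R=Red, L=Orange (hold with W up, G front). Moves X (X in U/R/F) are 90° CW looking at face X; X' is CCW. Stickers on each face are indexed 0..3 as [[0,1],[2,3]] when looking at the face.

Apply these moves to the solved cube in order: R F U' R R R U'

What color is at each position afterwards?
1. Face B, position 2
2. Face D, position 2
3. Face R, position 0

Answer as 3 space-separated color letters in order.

After move 1 (R): R=RRRR U=WGWG F=GYGY D=YBYB B=WBWB
After move 2 (F): F=GGYY U=WGOO R=WRGR D=RRYB L=OYOB
After move 3 (U'): U=GOWO F=OYYY R=GGGR B=WRWB L=WBOB
After move 4 (R): R=GGRG U=GYWY F=ORYB D=RWYW B=OROB
After move 5 (R): R=RGGG U=GRWB F=OWYW D=ROYO B=YRYB
After move 6 (R): R=GRGG U=GWWW F=OOYO D=RYYY B=BRRB
After move 7 (U'): U=WWGW F=WBYO R=OOGG B=GRRB L=BROB
Query 1: B[2] = R
Query 2: D[2] = Y
Query 3: R[0] = O

Answer: R Y O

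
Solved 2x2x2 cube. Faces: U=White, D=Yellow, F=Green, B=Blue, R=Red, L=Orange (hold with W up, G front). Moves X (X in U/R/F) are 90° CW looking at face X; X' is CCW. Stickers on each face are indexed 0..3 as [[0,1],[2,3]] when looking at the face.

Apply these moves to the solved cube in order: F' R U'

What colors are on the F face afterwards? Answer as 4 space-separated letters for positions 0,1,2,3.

After move 1 (F'): F=GGGG U=WWRR R=YRYR D=OOYY L=OWOW
After move 2 (R): R=YYRR U=WGRG F=GOGY D=OBYB B=RBWB
After move 3 (U'): U=GGWR F=OWGY R=GORR B=YYWB L=RBOW
Query: F face = OWGY

Answer: O W G Y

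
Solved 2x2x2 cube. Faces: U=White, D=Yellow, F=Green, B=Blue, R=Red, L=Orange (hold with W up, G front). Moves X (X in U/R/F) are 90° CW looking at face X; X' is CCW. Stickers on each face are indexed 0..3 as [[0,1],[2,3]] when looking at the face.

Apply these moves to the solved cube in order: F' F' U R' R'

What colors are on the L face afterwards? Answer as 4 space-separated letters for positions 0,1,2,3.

After move 1 (F'): F=GGGG U=WWRR R=YRYR D=OOYY L=OWOW
After move 2 (F'): F=GGGG U=WWYY R=OROR D=WWYY L=OROR
After move 3 (U): U=YWYW F=ORGG R=BBOR B=ORBB L=GGOR
After move 4 (R'): R=BRBO U=YBYO F=OWGW D=WRYG B=YRWB
After move 5 (R'): R=ROBB U=YWYY F=OBGO D=WWYW B=GRRB
Query: L face = GGOR

Answer: G G O R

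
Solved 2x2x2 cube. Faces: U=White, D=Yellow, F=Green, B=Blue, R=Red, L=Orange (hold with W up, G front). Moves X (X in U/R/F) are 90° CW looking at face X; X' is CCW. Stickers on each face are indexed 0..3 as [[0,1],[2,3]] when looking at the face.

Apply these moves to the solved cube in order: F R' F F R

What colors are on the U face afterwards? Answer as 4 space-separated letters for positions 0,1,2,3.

After move 1 (F): F=GGGG U=WWOO R=WRWR D=RRYY L=OYOY
After move 2 (R'): R=RRWW U=WBOB F=GWGO D=RGYG B=YBRB
After move 3 (F): F=GGOW U=WBYY R=ORBW D=WRYG L=OROG
After move 4 (F): F=OGWG U=WBGR R=YRYW D=BOYG L=OWOR
After move 5 (R): R=YYWR U=WGGG F=OOWG D=BRYY B=RBBB
Query: U face = WGGG

Answer: W G G G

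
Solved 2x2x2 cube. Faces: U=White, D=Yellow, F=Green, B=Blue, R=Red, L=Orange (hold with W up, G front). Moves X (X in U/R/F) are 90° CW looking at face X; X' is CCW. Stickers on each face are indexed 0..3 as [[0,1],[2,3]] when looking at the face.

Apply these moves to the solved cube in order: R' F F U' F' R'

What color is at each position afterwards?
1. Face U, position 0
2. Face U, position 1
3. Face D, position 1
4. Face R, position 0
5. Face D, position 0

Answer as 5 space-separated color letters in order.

Answer: B Y G G B

Derivation:
After move 1 (R'): R=RRRR U=WBWB F=GWGW D=YGYG B=YBYB
After move 2 (F): F=GGWW U=WBOO R=WRBR D=RRYG L=OYOG
After move 3 (F): F=WGWG U=WBGY R=OROR D=BWYG L=OROR
After move 4 (U'): U=BYWG F=ORWG R=WGOR B=ORYB L=YBOR
After move 5 (F'): F=RGOW U=BYWO R=WGBR D=BRYG L=YGOW
After move 6 (R'): R=GRWB U=BYWO F=RYOO D=BGYW B=GRRB
Query 1: U[0] = B
Query 2: U[1] = Y
Query 3: D[1] = G
Query 4: R[0] = G
Query 5: D[0] = B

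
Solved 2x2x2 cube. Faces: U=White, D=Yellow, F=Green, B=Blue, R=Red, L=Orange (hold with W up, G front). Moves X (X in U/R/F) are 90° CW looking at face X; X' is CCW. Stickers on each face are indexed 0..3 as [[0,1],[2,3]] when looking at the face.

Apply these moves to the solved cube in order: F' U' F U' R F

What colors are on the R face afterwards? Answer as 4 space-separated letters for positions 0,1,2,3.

After move 1 (F'): F=GGGG U=WWRR R=YRYR D=OOYY L=OWOW
After move 2 (U'): U=WRWR F=OWGG R=GGYR B=YRBB L=BBOW
After move 3 (F): F=GOGW U=WRWB R=WGRR D=YGYY L=BOOO
After move 4 (U'): U=RBWW F=BOGW R=GORR B=WGBB L=YROO
After move 5 (R): R=RGRO U=ROWW F=BGGY D=YBYW B=WGBB
After move 6 (F): F=GBYG U=ROOR R=WGWO D=RRYW L=YYOB
Query: R face = WGWO

Answer: W G W O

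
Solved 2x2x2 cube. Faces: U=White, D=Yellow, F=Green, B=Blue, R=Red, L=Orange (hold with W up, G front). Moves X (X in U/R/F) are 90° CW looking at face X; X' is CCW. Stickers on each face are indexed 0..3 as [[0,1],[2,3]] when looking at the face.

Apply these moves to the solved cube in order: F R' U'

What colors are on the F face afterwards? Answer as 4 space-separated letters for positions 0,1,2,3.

After move 1 (F): F=GGGG U=WWOO R=WRWR D=RRYY L=OYOY
After move 2 (R'): R=RRWW U=WBOB F=GWGO D=RGYG B=YBRB
After move 3 (U'): U=BBWO F=OYGO R=GWWW B=RRRB L=YBOY
Query: F face = OYGO

Answer: O Y G O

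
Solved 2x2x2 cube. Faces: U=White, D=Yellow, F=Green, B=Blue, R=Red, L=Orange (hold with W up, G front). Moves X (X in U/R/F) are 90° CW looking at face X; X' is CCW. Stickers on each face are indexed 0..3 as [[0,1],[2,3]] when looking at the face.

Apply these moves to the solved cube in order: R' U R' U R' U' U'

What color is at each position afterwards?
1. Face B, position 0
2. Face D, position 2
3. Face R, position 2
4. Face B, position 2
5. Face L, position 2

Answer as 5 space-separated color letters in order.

After move 1 (R'): R=RRRR U=WBWB F=GWGW D=YGYG B=YBYB
After move 2 (U): U=WWBB F=RRGW R=YBRR B=OOYB L=GWOO
After move 3 (R'): R=BRYR U=WYBO F=RWGB D=YRYW B=GOGB
After move 4 (U): U=BWOY F=BRGB R=GOYR B=GWGB L=RWOO
After move 5 (R'): R=ORGY U=BGOG F=BWGY D=YRYB B=WWRB
After move 6 (U'): U=GGBO F=RWGY R=BWGY B=ORRB L=WWOO
After move 7 (U'): U=GOGB F=WWGY R=RWGY B=BWRB L=OROO
Query 1: B[0] = B
Query 2: D[2] = Y
Query 3: R[2] = G
Query 4: B[2] = R
Query 5: L[2] = O

Answer: B Y G R O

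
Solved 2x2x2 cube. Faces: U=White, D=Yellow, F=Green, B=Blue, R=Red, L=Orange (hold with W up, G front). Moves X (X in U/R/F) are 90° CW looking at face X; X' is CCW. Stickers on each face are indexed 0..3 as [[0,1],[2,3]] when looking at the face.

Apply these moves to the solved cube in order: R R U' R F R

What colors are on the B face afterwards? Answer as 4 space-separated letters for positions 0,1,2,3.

After move 1 (R): R=RRRR U=WGWG F=GYGY D=YBYB B=WBWB
After move 2 (R): R=RRRR U=WYWY F=GBGB D=YWYW B=GBGB
After move 3 (U'): U=YYWW F=OOGB R=GBRR B=RRGB L=GBOO
After move 4 (R): R=RGRB U=YOWB F=OWGW D=YGYR B=WRYB
After move 5 (F): F=GOWW U=YOOB R=WGBB D=RRYR L=GYOG
After move 6 (R): R=BWBG U=YOOW F=GRWR D=RYYW B=BROB
Query: B face = BROB

Answer: B R O B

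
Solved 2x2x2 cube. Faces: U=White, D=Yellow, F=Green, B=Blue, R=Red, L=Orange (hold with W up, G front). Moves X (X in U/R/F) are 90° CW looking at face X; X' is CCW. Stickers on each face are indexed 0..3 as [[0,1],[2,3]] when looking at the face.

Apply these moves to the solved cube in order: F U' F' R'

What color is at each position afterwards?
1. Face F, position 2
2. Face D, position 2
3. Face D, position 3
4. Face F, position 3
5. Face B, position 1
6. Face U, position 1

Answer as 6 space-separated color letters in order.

After move 1 (F): F=GGGG U=WWOO R=WRWR D=RRYY L=OYOY
After move 2 (U'): U=WOWO F=OYGG R=GGWR B=WRBB L=BBOY
After move 3 (F'): F=YGOG U=WOGW R=RGRR D=BYYY L=BOOW
After move 4 (R'): R=GRRR U=WBGW F=YOOW D=BGYG B=YRYB
Query 1: F[2] = O
Query 2: D[2] = Y
Query 3: D[3] = G
Query 4: F[3] = W
Query 5: B[1] = R
Query 6: U[1] = B

Answer: O Y G W R B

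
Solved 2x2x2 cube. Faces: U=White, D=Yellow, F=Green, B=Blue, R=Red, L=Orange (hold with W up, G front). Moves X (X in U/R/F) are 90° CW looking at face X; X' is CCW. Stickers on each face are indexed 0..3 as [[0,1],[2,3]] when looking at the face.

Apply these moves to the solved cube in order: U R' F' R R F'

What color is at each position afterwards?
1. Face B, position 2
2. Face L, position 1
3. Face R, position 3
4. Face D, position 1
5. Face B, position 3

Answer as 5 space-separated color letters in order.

Answer: W G R W B

Derivation:
After move 1 (U): U=WWWW F=RRGG R=BBRR B=OOBB L=GGOO
After move 2 (R'): R=BRBR U=WBWO F=RWGW D=YRYG B=YOYB
After move 3 (F'): F=WWRG U=WBBB R=RRYR D=GOYG L=GOOW
After move 4 (R): R=YRRR U=WWBG F=WORG D=GYYY B=BOBB
After move 5 (R): R=RYRR U=WOBG F=WYRY D=GBYB B=GOWB
After move 6 (F'): F=YYWR U=WORR R=BYGR D=OWYB L=GGOB
Query 1: B[2] = W
Query 2: L[1] = G
Query 3: R[3] = R
Query 4: D[1] = W
Query 5: B[3] = B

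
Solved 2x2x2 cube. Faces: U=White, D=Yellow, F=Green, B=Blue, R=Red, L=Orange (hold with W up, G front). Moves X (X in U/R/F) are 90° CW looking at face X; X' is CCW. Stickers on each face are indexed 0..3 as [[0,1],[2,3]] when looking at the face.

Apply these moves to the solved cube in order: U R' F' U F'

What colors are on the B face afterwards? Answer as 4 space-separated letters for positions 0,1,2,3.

After move 1 (U): U=WWWW F=RRGG R=BBRR B=OOBB L=GGOO
After move 2 (R'): R=BRBR U=WBWO F=RWGW D=YRYG B=YOYB
After move 3 (F'): F=WWRG U=WBBB R=RRYR D=GOYG L=GOOW
After move 4 (U): U=BWBB F=RRRG R=YOYR B=GOYB L=WWOW
After move 5 (F'): F=RGRR U=BWYY R=OOGR D=WWYG L=WBOB
Query: B face = GOYB

Answer: G O Y B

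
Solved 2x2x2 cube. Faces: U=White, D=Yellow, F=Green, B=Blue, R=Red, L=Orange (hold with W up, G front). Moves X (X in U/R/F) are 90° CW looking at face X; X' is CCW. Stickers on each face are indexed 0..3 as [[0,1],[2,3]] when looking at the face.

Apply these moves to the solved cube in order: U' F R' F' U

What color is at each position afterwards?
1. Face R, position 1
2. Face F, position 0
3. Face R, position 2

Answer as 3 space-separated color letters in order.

Answer: R O R

Derivation:
After move 1 (U'): U=WWWW F=OOGG R=GGRR B=RRBB L=BBOO
After move 2 (F): F=GOGO U=WWOB R=WGWR D=RGYY L=BYOY
After move 3 (R'): R=GRWW U=WBOR F=GWGB D=ROYO B=YRGB
After move 4 (F'): F=WBGG U=WBGW R=ORRW D=YYYO L=BROO
After move 5 (U): U=GWWB F=ORGG R=YRRW B=BRGB L=WBOO
Query 1: R[1] = R
Query 2: F[0] = O
Query 3: R[2] = R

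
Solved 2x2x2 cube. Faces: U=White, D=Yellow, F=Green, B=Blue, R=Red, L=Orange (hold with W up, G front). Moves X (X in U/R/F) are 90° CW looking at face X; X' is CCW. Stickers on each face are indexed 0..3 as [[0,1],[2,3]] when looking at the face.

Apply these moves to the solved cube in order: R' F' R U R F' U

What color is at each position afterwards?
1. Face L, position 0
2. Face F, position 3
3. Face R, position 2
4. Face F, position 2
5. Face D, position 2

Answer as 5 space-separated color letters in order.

Answer: Y G O Y Y

Derivation:
After move 1 (R'): R=RRRR U=WBWB F=GWGW D=YGYG B=YBYB
After move 2 (F'): F=WWGG U=WBRR R=GRYR D=OOYG L=OBOW
After move 3 (R): R=YGRR U=WWRG F=WOGG D=OYYY B=RBBB
After move 4 (U): U=RWGW F=YGGG R=RBRR B=OBBB L=WOOW
After move 5 (R): R=RRRB U=RGGG F=YYGY D=OBYO B=WBWB
After move 6 (F'): F=YYYG U=RGRR R=BROB D=OWYO L=WGOG
After move 7 (U): U=RRRG F=BRYG R=WBOB B=WGWB L=YYOG
Query 1: L[0] = Y
Query 2: F[3] = G
Query 3: R[2] = O
Query 4: F[2] = Y
Query 5: D[2] = Y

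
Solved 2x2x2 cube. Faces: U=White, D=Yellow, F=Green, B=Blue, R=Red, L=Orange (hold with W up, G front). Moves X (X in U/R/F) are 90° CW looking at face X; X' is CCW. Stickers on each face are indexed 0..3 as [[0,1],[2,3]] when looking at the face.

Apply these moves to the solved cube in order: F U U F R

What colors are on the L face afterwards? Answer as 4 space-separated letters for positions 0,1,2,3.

After move 1 (F): F=GGGG U=WWOO R=WRWR D=RRYY L=OYOY
After move 2 (U): U=OWOW F=WRGG R=BBWR B=OYBB L=GGOY
After move 3 (U): U=OOWW F=BBGG R=OYWR B=GGBB L=WROY
After move 4 (F): F=GBGB U=OOYR R=WYWR D=WOYY L=WROR
After move 5 (R): R=WWRY U=OBYB F=GOGY D=WBYG B=RGOB
Query: L face = WROR

Answer: W R O R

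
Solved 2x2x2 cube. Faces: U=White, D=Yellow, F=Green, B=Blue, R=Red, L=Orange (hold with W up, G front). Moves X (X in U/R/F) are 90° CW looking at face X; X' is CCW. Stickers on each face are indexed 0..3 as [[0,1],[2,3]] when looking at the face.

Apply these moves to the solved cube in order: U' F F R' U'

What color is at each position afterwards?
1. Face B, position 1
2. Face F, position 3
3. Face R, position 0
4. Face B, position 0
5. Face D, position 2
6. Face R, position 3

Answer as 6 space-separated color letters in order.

Answer: R Y G G Y B

Derivation:
After move 1 (U'): U=WWWW F=OOGG R=GGRR B=RRBB L=BBOO
After move 2 (F): F=GOGO U=WWOB R=WGWR D=RGYY L=BYOY
After move 3 (F): F=GGOO U=WWYY R=OGBR D=WWYY L=BROG
After move 4 (R'): R=GROB U=WBYR F=GWOY D=WGYO B=YRWB
After move 5 (U'): U=BRWY F=BROY R=GWOB B=GRWB L=YROG
Query 1: B[1] = R
Query 2: F[3] = Y
Query 3: R[0] = G
Query 4: B[0] = G
Query 5: D[2] = Y
Query 6: R[3] = B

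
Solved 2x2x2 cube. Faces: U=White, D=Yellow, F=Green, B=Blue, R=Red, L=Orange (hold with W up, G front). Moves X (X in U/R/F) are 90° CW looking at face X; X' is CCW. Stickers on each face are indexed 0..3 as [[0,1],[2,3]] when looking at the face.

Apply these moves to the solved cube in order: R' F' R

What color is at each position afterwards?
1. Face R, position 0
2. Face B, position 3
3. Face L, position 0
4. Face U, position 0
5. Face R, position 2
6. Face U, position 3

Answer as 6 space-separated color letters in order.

Answer: Y B O W R G

Derivation:
After move 1 (R'): R=RRRR U=WBWB F=GWGW D=YGYG B=YBYB
After move 2 (F'): F=WWGG U=WBRR R=GRYR D=OOYG L=OBOW
After move 3 (R): R=YGRR U=WWRG F=WOGG D=OYYY B=RBBB
Query 1: R[0] = Y
Query 2: B[3] = B
Query 3: L[0] = O
Query 4: U[0] = W
Query 5: R[2] = R
Query 6: U[3] = G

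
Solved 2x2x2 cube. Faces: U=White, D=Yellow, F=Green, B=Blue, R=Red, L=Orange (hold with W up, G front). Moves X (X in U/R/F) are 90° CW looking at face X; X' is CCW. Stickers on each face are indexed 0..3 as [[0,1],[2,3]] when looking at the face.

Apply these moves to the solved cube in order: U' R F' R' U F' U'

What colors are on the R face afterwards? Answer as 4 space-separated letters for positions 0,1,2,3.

Answer: G R B Y

Derivation:
After move 1 (U'): U=WWWW F=OOGG R=GGRR B=RRBB L=BBOO
After move 2 (R): R=RGRG U=WOWG F=OYGY D=YBYR B=WRWB
After move 3 (F'): F=YYOG U=WORR R=BGYG D=BOYR L=BGOW
After move 4 (R'): R=GGBY U=WWRW F=YOOR D=BYYG B=RROB
After move 5 (U): U=RWWW F=GGOR R=RRBY B=BGOB L=YOOW
After move 6 (F'): F=GRGO U=RWRB R=YRBY D=OWYG L=YWOW
After move 7 (U'): U=WBRR F=YWGO R=GRBY B=YROB L=BGOW
Query: R face = GRBY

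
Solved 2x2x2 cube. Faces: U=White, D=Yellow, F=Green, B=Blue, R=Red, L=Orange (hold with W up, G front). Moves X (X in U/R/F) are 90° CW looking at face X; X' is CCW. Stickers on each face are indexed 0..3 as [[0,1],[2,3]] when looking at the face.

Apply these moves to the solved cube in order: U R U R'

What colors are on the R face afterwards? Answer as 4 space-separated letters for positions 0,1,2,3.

After move 1 (U): U=WWWW F=RRGG R=BBRR B=OOBB L=GGOO
After move 2 (R): R=RBRB U=WRWG F=RYGY D=YBYO B=WOWB
After move 3 (U): U=WWGR F=RBGY R=WORB B=GGWB L=RYOO
After move 4 (R'): R=OBWR U=WWGG F=RWGR D=YBYY B=OGBB
Query: R face = OBWR

Answer: O B W R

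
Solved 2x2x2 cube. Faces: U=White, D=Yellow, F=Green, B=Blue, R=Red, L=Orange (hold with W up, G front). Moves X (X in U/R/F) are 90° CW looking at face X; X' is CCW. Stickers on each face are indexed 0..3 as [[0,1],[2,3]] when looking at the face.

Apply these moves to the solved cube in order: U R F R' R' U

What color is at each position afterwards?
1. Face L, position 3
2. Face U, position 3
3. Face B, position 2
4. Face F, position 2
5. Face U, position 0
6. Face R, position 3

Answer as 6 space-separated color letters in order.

Answer: B R R Y O W

Derivation:
After move 1 (U): U=WWWW F=RRGG R=BBRR B=OOBB L=GGOO
After move 2 (R): R=RBRB U=WRWG F=RYGY D=YBYO B=WOWB
After move 3 (F): F=GRYY U=WROG R=WBGB D=RRYO L=GYOB
After move 4 (R'): R=BBWG U=WWOW F=GRYG D=RRYY B=OORB
After move 5 (R'): R=BGBW U=WROO F=GWYW D=RRYG B=YORB
After move 6 (U): U=OWOR F=BGYW R=YOBW B=GYRB L=GWOB
Query 1: L[3] = B
Query 2: U[3] = R
Query 3: B[2] = R
Query 4: F[2] = Y
Query 5: U[0] = O
Query 6: R[3] = W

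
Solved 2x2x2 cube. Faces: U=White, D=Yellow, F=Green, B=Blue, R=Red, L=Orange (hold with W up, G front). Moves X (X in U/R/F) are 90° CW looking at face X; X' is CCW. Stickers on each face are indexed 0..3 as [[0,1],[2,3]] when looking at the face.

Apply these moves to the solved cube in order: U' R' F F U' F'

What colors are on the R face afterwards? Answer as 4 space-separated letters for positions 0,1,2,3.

After move 1 (U'): U=WWWW F=OOGG R=GGRR B=RRBB L=BBOO
After move 2 (R'): R=GRGR U=WBWR F=OWGW D=YOYG B=YRYB
After move 3 (F): F=GOWW U=WBOB R=WRRR D=GGYG L=BYOO
After move 4 (F): F=WGWO U=WBOY R=ORBR D=RWYG L=BGOG
After move 5 (U'): U=BYWO F=BGWO R=WGBR B=ORYB L=YROG
After move 6 (F'): F=GOBW U=BYWB R=WGRR D=RGYG L=YOOW
Query: R face = WGRR

Answer: W G R R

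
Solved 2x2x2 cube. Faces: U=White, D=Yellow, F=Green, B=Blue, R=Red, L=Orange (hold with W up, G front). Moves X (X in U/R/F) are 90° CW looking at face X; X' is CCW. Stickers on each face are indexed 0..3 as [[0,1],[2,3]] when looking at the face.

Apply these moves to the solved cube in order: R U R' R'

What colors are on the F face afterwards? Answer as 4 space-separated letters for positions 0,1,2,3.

After move 1 (R): R=RRRR U=WGWG F=GYGY D=YBYB B=WBWB
After move 2 (U): U=WWGG F=RRGY R=WBRR B=OOWB L=GYOO
After move 3 (R'): R=BRWR U=WWGO F=RWGG D=YRYY B=BOBB
After move 4 (R'): R=RRBW U=WBGB F=RWGO D=YWYG B=YORB
Query: F face = RWGO

Answer: R W G O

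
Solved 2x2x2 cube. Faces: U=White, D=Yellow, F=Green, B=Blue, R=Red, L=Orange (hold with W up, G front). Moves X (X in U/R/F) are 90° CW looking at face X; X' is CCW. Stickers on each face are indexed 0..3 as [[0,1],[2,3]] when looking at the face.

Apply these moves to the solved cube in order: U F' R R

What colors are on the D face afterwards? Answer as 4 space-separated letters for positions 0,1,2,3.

After move 1 (U): U=WWWW F=RRGG R=BBRR B=OOBB L=GGOO
After move 2 (F'): F=RGRG U=WWBR R=YBYR D=GOYY L=GWOW
After move 3 (R): R=YYRB U=WGBG F=RORY D=GBYO B=ROWB
After move 4 (R): R=RYBY U=WOBY F=RBRO D=GWYR B=GOGB
Query: D face = GWYR

Answer: G W Y R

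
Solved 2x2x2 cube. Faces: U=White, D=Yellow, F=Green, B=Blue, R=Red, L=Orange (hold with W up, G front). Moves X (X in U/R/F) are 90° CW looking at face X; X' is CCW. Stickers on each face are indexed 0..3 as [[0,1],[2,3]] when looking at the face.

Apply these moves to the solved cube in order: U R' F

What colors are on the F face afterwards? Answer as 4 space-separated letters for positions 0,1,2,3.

After move 1 (U): U=WWWW F=RRGG R=BBRR B=OOBB L=GGOO
After move 2 (R'): R=BRBR U=WBWO F=RWGW D=YRYG B=YOYB
After move 3 (F): F=GRWW U=WBOG R=WROR D=BBYG L=GYOR
Query: F face = GRWW

Answer: G R W W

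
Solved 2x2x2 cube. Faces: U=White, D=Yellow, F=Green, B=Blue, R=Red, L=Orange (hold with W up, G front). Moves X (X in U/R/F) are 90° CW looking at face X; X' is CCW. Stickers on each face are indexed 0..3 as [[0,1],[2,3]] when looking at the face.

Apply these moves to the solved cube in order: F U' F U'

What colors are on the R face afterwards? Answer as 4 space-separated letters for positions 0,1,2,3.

After move 1 (F): F=GGGG U=WWOO R=WRWR D=RRYY L=OYOY
After move 2 (U'): U=WOWO F=OYGG R=GGWR B=WRBB L=BBOY
After move 3 (F): F=GOGY U=WOYB R=WGOR D=WGYY L=BROR
After move 4 (U'): U=OBWY F=BRGY R=GOOR B=WGBB L=WROR
Query: R face = GOOR

Answer: G O O R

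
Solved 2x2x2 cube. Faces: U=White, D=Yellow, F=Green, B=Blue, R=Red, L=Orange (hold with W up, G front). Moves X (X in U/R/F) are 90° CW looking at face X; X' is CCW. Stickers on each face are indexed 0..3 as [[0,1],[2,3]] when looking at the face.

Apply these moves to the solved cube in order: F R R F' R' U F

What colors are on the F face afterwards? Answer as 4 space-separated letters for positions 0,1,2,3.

Answer: G W R W

Derivation:
After move 1 (F): F=GGGG U=WWOO R=WRWR D=RRYY L=OYOY
After move 2 (R): R=WWRR U=WGOG F=GRGY D=RBYB B=OBWB
After move 3 (R): R=RWRW U=WROY F=GBGB D=RWYO B=GBGB
After move 4 (F'): F=BBGG U=WRRR R=WWRW D=YYYO L=OYOO
After move 5 (R'): R=WWWR U=WGRG F=BRGR D=YBYG B=OBYB
After move 6 (U): U=RWGG F=WWGR R=OBWR B=OYYB L=BROO
After move 7 (F): F=GWRW U=RWOR R=GBGR D=WOYG L=BYOB
Query: F face = GWRW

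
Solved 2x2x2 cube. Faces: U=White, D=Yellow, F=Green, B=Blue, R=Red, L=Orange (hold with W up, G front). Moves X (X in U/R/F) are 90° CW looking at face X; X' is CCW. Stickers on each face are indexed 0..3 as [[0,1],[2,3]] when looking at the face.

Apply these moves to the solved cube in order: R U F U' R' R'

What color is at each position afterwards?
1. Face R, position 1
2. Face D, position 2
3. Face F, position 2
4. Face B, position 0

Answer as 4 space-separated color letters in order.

After move 1 (R): R=RRRR U=WGWG F=GYGY D=YBYB B=WBWB
After move 2 (U): U=WWGG F=RRGY R=WBRR B=OOWB L=GYOO
After move 3 (F): F=GRYR U=WWOY R=GBGR D=RWYB L=GYOB
After move 4 (U'): U=WYWO F=GYYR R=GRGR B=GBWB L=OOOB
After move 5 (R'): R=RRGG U=WWWG F=GYYO D=RYYR B=BBWB
After move 6 (R'): R=RGRG U=WWWB F=GWYG D=RYYO B=RBYB
Query 1: R[1] = G
Query 2: D[2] = Y
Query 3: F[2] = Y
Query 4: B[0] = R

Answer: G Y Y R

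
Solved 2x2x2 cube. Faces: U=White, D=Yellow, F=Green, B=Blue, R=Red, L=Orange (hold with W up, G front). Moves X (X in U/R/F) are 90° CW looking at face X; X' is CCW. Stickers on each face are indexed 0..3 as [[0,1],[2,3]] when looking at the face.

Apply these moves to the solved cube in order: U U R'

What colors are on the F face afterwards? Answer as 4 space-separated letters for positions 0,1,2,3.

After move 1 (U): U=WWWW F=RRGG R=BBRR B=OOBB L=GGOO
After move 2 (U): U=WWWW F=BBGG R=OORR B=GGBB L=RROO
After move 3 (R'): R=OROR U=WBWG F=BWGW D=YBYG B=YGYB
Query: F face = BWGW

Answer: B W G W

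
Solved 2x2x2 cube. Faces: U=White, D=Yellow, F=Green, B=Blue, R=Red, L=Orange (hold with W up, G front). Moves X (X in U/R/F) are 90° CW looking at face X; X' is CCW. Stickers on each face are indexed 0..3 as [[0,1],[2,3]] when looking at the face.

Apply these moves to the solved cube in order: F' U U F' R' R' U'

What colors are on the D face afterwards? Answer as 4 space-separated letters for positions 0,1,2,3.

Answer: R R Y Y

Derivation:
After move 1 (F'): F=GGGG U=WWRR R=YRYR D=OOYY L=OWOW
After move 2 (U): U=RWRW F=YRGG R=BBYR B=OWBB L=GGOW
After move 3 (U): U=RRWW F=BBGG R=OWYR B=GGBB L=YROW
After move 4 (F'): F=BGBG U=RROY R=OWOR D=RWYY L=YWOW
After move 5 (R'): R=WROO U=RBOG F=BRBY D=RGYG B=YGWB
After move 6 (R'): R=ROWO U=RWOY F=BBBG D=RRYY B=GGGB
After move 7 (U'): U=WYRO F=YWBG R=BBWO B=ROGB L=GGOW
Query: D face = RRYY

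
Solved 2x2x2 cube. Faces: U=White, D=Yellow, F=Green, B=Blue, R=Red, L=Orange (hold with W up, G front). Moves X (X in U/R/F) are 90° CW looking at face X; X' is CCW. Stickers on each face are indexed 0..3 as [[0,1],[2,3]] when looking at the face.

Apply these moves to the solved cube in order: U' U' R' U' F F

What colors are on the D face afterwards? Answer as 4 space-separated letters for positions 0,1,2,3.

Answer: W W Y G

Derivation:
After move 1 (U'): U=WWWW F=OOGG R=GGRR B=RRBB L=BBOO
After move 2 (U'): U=WWWW F=BBGG R=OORR B=GGBB L=RROO
After move 3 (R'): R=OROR U=WBWG F=BWGW D=YBYG B=YGYB
After move 4 (U'): U=BGWW F=RRGW R=BWOR B=ORYB L=YGOO
After move 5 (F): F=GRWR U=BGOG R=WWWR D=OBYG L=YYOB
After move 6 (F): F=WGRR U=BGBY R=OWGR D=WWYG L=YOOB
Query: D face = WWYG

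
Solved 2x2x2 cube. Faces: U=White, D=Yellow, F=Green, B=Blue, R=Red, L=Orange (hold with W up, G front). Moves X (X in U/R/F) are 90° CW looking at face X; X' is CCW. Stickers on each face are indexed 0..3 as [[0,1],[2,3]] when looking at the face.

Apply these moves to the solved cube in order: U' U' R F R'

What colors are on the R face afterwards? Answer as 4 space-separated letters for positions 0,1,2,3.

Answer: O O W G

Derivation:
After move 1 (U'): U=WWWW F=OOGG R=GGRR B=RRBB L=BBOO
After move 2 (U'): U=WWWW F=BBGG R=OORR B=GGBB L=RROO
After move 3 (R): R=RORO U=WBWG F=BYGY D=YBYG B=WGWB
After move 4 (F): F=GBYY U=WBOR R=WOGO D=RRYG L=RYOB
After move 5 (R'): R=OOWG U=WWOW F=GBYR D=RBYY B=GGRB
Query: R face = OOWG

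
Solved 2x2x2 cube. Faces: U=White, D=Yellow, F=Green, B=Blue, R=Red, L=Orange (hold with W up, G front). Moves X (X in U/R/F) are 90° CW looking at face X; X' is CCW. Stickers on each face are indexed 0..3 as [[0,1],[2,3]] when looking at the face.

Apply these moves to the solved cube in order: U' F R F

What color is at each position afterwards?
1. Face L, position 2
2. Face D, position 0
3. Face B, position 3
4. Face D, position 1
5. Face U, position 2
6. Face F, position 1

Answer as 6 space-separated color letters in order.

Answer: O R B W Y G

Derivation:
After move 1 (U'): U=WWWW F=OOGG R=GGRR B=RRBB L=BBOO
After move 2 (F): F=GOGO U=WWOB R=WGWR D=RGYY L=BYOY
After move 3 (R): R=WWRG U=WOOO F=GGGY D=RBYR B=BRWB
After move 4 (F): F=GGYG U=WOYY R=OWOG D=RWYR L=BROB
Query 1: L[2] = O
Query 2: D[0] = R
Query 3: B[3] = B
Query 4: D[1] = W
Query 5: U[2] = Y
Query 6: F[1] = G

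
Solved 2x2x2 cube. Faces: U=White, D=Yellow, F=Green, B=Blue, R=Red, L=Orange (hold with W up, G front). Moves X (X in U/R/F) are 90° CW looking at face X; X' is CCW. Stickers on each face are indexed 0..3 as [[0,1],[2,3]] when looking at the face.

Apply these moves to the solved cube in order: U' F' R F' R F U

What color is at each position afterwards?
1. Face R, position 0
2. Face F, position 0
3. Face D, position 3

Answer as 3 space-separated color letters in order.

Answer: R Y R

Derivation:
After move 1 (U'): U=WWWW F=OOGG R=GGRR B=RRBB L=BBOO
After move 2 (F'): F=OGOG U=WWGR R=YGYR D=BOYY L=BWOW
After move 3 (R): R=YYRG U=WGGG F=OOOY D=BBYR B=RRWB
After move 4 (F'): F=OYOO U=WGYR R=BYBG D=WWYR L=BGOG
After move 5 (R): R=BBGY U=WYYO F=OWOR D=WWYR B=RRGB
After move 6 (F): F=OORW U=WYGG R=YBOY D=GBYR L=BWOW
After move 7 (U): U=GWGY F=YBRW R=RROY B=BWGB L=OOOW
Query 1: R[0] = R
Query 2: F[0] = Y
Query 3: D[3] = R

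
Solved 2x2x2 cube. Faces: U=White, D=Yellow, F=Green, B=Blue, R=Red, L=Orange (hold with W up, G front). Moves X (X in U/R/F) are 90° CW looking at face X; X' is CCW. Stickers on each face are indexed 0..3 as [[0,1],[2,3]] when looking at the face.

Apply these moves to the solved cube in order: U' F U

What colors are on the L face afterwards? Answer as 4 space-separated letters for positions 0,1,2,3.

Answer: G O O Y

Derivation:
After move 1 (U'): U=WWWW F=OOGG R=GGRR B=RRBB L=BBOO
After move 2 (F): F=GOGO U=WWOB R=WGWR D=RGYY L=BYOY
After move 3 (U): U=OWBW F=WGGO R=RRWR B=BYBB L=GOOY
Query: L face = GOOY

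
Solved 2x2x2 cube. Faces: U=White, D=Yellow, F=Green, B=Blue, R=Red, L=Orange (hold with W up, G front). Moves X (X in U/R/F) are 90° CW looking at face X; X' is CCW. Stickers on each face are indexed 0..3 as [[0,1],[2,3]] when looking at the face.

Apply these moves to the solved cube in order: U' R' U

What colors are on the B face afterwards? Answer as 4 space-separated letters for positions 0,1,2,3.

After move 1 (U'): U=WWWW F=OOGG R=GGRR B=RRBB L=BBOO
After move 2 (R'): R=GRGR U=WBWR F=OWGW D=YOYG B=YRYB
After move 3 (U): U=WWRB F=GRGW R=YRGR B=BBYB L=OWOO
Query: B face = BBYB

Answer: B B Y B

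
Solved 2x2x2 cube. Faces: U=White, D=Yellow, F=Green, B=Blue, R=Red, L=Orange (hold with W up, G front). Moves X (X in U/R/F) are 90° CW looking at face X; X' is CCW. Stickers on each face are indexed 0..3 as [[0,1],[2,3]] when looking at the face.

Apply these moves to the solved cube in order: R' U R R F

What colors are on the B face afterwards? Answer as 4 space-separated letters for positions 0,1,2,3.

Answer: W O R B

Derivation:
After move 1 (R'): R=RRRR U=WBWB F=GWGW D=YGYG B=YBYB
After move 2 (U): U=WWBB F=RRGW R=YBRR B=OOYB L=GWOO
After move 3 (R): R=RYRB U=WRBW F=RGGG D=YYYO B=BOWB
After move 4 (R): R=RRBY U=WGBG F=RYGO D=YWYB B=WORB
After move 5 (F): F=GROY U=WGOW R=BRGY D=BRYB L=GYOW
Query: B face = WORB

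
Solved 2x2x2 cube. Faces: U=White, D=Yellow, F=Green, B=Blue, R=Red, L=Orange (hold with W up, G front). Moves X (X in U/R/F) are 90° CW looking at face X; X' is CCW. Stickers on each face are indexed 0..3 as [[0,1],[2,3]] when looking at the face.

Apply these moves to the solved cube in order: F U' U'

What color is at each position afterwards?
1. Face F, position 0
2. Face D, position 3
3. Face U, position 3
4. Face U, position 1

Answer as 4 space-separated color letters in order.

After move 1 (F): F=GGGG U=WWOO R=WRWR D=RRYY L=OYOY
After move 2 (U'): U=WOWO F=OYGG R=GGWR B=WRBB L=BBOY
After move 3 (U'): U=OOWW F=BBGG R=OYWR B=GGBB L=WROY
Query 1: F[0] = B
Query 2: D[3] = Y
Query 3: U[3] = W
Query 4: U[1] = O

Answer: B Y W O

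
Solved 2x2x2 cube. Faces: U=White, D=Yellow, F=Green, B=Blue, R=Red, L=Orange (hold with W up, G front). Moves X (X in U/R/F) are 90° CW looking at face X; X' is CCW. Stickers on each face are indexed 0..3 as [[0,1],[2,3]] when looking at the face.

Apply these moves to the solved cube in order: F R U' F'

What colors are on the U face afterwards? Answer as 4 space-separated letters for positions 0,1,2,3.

Answer: G G G R

Derivation:
After move 1 (F): F=GGGG U=WWOO R=WRWR D=RRYY L=OYOY
After move 2 (R): R=WWRR U=WGOG F=GRGY D=RBYB B=OBWB
After move 3 (U'): U=GGWO F=OYGY R=GRRR B=WWWB L=OBOY
After move 4 (F'): F=YYOG U=GGGR R=BRRR D=BYYB L=OOOW
Query: U face = GGGR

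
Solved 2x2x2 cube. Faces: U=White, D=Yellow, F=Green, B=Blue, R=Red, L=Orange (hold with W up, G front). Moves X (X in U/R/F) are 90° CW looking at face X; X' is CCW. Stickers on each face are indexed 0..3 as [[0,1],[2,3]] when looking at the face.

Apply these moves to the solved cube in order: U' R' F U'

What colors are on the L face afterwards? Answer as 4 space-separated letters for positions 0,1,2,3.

After move 1 (U'): U=WWWW F=OOGG R=GGRR B=RRBB L=BBOO
After move 2 (R'): R=GRGR U=WBWR F=OWGW D=YOYG B=YRYB
After move 3 (F): F=GOWW U=WBOB R=WRRR D=GGYG L=BYOO
After move 4 (U'): U=BBWO F=BYWW R=GORR B=WRYB L=YROO
Query: L face = YROO

Answer: Y R O O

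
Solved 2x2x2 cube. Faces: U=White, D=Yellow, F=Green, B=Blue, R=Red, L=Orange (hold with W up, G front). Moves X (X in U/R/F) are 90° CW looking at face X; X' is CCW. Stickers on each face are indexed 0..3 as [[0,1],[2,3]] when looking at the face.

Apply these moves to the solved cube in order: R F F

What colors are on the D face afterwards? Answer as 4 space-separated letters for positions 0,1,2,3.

Answer: G W Y B

Derivation:
After move 1 (R): R=RRRR U=WGWG F=GYGY D=YBYB B=WBWB
After move 2 (F): F=GGYY U=WGOO R=WRGR D=RRYB L=OYOB
After move 3 (F): F=YGYG U=WGBY R=OROR D=GWYB L=OROR
Query: D face = GWYB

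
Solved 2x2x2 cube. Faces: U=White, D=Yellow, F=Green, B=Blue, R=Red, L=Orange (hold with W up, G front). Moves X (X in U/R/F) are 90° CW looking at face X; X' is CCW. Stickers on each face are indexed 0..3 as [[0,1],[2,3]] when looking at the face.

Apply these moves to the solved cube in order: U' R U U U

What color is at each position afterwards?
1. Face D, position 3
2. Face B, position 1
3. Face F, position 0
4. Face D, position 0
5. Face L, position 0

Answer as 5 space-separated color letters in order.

After move 1 (U'): U=WWWW F=OOGG R=GGRR B=RRBB L=BBOO
After move 2 (R): R=RGRG U=WOWG F=OYGY D=YBYR B=WRWB
After move 3 (U): U=WWGO F=RGGY R=WRRG B=BBWB L=OYOO
After move 4 (U): U=GWOW F=WRGY R=BBRG B=OYWB L=RGOO
After move 5 (U): U=OGWW F=BBGY R=OYRG B=RGWB L=WROO
Query 1: D[3] = R
Query 2: B[1] = G
Query 3: F[0] = B
Query 4: D[0] = Y
Query 5: L[0] = W

Answer: R G B Y W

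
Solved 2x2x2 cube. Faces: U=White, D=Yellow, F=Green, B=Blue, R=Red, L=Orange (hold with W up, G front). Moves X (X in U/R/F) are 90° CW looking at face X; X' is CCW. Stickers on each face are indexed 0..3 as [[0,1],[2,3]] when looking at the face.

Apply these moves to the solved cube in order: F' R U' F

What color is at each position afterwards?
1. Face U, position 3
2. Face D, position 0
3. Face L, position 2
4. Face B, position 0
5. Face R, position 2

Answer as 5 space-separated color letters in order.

After move 1 (F'): F=GGGG U=WWRR R=YRYR D=OOYY L=OWOW
After move 2 (R): R=YYRR U=WGRG F=GOGY D=OBYB B=RBWB
After move 3 (U'): U=GGWR F=OWGY R=GORR B=YYWB L=RBOW
After move 4 (F): F=GOYW U=GGWB R=WORR D=RGYB L=ROOB
Query 1: U[3] = B
Query 2: D[0] = R
Query 3: L[2] = O
Query 4: B[0] = Y
Query 5: R[2] = R

Answer: B R O Y R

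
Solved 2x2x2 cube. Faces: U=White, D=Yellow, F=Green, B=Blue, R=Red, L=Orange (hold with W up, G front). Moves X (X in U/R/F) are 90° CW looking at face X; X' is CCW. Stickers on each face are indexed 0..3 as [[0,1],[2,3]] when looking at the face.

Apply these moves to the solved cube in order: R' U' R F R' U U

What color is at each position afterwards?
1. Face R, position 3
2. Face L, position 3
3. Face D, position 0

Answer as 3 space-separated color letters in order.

Answer: W Y R

Derivation:
After move 1 (R'): R=RRRR U=WBWB F=GWGW D=YGYG B=YBYB
After move 2 (U'): U=BBWW F=OOGW R=GWRR B=RRYB L=YBOO
After move 3 (R): R=RGRW U=BOWW F=OGGG D=YYYR B=WRBB
After move 4 (F): F=GOGG U=BOOB R=WGWW D=RRYR L=YYOY
After move 5 (R'): R=GWWW U=BBOW F=GOGB D=ROYG B=RRRB
After move 6 (U): U=OBWB F=GWGB R=RRWW B=YYRB L=GOOY
After move 7 (U): U=WOBB F=RRGB R=YYWW B=GORB L=GWOY
Query 1: R[3] = W
Query 2: L[3] = Y
Query 3: D[0] = R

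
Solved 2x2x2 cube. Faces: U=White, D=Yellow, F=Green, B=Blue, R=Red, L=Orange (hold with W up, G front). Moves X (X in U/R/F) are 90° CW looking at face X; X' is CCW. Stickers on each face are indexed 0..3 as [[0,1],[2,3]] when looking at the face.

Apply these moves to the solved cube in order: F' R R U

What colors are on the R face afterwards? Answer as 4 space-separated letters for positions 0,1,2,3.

Answer: G B R Y

Derivation:
After move 1 (F'): F=GGGG U=WWRR R=YRYR D=OOYY L=OWOW
After move 2 (R): R=YYRR U=WGRG F=GOGY D=OBYB B=RBWB
After move 3 (R): R=RYRY U=WORY F=GBGB D=OWYR B=GBGB
After move 4 (U): U=RWYO F=RYGB R=GBRY B=OWGB L=GBOW
Query: R face = GBRY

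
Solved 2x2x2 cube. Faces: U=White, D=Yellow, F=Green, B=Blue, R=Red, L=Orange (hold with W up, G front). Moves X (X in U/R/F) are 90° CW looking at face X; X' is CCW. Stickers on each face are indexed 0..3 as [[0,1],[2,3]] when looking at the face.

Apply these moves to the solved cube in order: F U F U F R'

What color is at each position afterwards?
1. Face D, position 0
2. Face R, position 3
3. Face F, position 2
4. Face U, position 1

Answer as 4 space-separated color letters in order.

After move 1 (F): F=GGGG U=WWOO R=WRWR D=RRYY L=OYOY
After move 2 (U): U=OWOW F=WRGG R=BBWR B=OYBB L=GGOY
After move 3 (F): F=GWGR U=OWYG R=OBWR D=WBYY L=GROR
After move 4 (U): U=YOGW F=OBGR R=OYWR B=GRBB L=GWOR
After move 5 (F): F=GORB U=YORW R=GYWR D=WOYY L=GWOB
After move 6 (R'): R=YRGW U=YBRG F=GORW D=WOYB B=YROB
Query 1: D[0] = W
Query 2: R[3] = W
Query 3: F[2] = R
Query 4: U[1] = B

Answer: W W R B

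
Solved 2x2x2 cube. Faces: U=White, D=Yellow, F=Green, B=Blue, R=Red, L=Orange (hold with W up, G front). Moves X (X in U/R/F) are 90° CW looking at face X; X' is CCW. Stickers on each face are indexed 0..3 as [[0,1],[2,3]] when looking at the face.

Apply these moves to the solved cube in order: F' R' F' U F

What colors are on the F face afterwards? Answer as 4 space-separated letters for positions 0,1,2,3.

After move 1 (F'): F=GGGG U=WWRR R=YRYR D=OOYY L=OWOW
After move 2 (R'): R=RRYY U=WBRB F=GWGR D=OGYG B=YBOB
After move 3 (F'): F=WRGG U=WBRY R=GROY D=WWYG L=OBOR
After move 4 (U): U=RWYB F=GRGG R=YBOY B=OBOB L=WROR
After move 5 (F): F=GGGR U=RWRR R=YBBY D=OYYG L=WWOW
Query: F face = GGGR

Answer: G G G R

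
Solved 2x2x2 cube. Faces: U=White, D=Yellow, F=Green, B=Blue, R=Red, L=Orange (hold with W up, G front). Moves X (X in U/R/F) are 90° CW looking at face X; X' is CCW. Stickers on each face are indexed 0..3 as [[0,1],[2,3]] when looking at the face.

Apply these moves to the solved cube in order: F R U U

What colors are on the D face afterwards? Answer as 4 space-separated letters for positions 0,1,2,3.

Answer: R B Y B

Derivation:
After move 1 (F): F=GGGG U=WWOO R=WRWR D=RRYY L=OYOY
After move 2 (R): R=WWRR U=WGOG F=GRGY D=RBYB B=OBWB
After move 3 (U): U=OWGG F=WWGY R=OBRR B=OYWB L=GROY
After move 4 (U): U=GOGW F=OBGY R=OYRR B=GRWB L=WWOY
Query: D face = RBYB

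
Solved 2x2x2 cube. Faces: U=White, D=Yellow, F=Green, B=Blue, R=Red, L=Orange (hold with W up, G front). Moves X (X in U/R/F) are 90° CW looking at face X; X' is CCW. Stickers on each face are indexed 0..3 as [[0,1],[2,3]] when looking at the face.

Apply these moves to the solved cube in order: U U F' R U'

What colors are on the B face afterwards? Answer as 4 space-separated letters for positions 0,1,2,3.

After move 1 (U): U=WWWW F=RRGG R=BBRR B=OOBB L=GGOO
After move 2 (U): U=WWWW F=BBGG R=OORR B=GGBB L=RROO
After move 3 (F'): F=BGBG U=WWOR R=YOYR D=ROYY L=RWOW
After move 4 (R): R=YYRO U=WGOG F=BOBY D=RBYG B=RGWB
After move 5 (U'): U=GGWO F=RWBY R=BORO B=YYWB L=RGOW
Query: B face = YYWB

Answer: Y Y W B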